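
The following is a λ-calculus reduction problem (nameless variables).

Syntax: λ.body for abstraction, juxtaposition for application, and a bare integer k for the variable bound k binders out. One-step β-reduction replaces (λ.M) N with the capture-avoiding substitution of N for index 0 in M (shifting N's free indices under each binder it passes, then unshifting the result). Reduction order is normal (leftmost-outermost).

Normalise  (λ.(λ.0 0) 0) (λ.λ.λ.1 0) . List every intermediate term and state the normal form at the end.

  start: (λ.(λ.0 0) 0) (λ.λ.λ.1 0)
  →1  (λ.0 0) (λ.λ.λ.1 0)
  →2  (λ.λ.λ.1 0) (λ.λ.λ.1 0)
  →3  λ.λ.1 0

Answer: normal form = λ.λ.1 0  (in 3 steps)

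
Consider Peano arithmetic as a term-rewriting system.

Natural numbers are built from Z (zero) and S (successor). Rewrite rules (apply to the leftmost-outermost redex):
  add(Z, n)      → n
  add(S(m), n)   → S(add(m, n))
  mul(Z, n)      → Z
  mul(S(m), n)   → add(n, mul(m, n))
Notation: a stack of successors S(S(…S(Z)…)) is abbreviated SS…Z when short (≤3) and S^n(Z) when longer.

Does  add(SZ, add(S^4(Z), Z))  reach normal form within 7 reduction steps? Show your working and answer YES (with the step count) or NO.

  start: add(SZ, add(S^4(Z), Z))
  step 1: S(add(Z, add(S^4(Z), Z)))
  step 2: S(add(S^4(Z), Z))
  step 3: S(S(add(SSSZ, Z)))
  step 4: S(S(S(add(SSZ, Z))))
  step 5: S(S(S(S(add(SZ, Z)))))
  step 6: S(S(S(S(S(add(Z, Z))))))
  step 7: S^5(Z)

Answer: YES — reaches normal form S^5(Z) in 7 ≤ 7 steps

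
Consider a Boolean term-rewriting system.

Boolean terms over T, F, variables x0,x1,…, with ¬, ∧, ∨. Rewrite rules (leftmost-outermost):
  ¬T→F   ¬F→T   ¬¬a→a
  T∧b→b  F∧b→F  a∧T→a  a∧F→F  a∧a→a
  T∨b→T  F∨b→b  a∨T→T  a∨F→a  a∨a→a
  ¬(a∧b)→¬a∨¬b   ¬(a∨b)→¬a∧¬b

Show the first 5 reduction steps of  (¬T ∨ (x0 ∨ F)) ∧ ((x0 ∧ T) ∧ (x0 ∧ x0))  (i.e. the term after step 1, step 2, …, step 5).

Answer: after 5 steps: x0 ∧ (x0 ∧ x0)

Working:
  start: (¬T ∨ (x0 ∨ F)) ∧ ((x0 ∧ T) ∧ (x0 ∧ x0))
  [1] (F ∨ (x0 ∨ F)) ∧ ((x0 ∧ T) ∧ (x0 ∧ x0))
  [2] (x0 ∨ F) ∧ ((x0 ∧ T) ∧ (x0 ∧ x0))
  [3] x0 ∧ ((x0 ∧ T) ∧ (x0 ∧ x0))
  [4] x0 ∧ (x0 ∧ (x0 ∧ x0))
  [5] x0 ∧ (x0 ∧ x0)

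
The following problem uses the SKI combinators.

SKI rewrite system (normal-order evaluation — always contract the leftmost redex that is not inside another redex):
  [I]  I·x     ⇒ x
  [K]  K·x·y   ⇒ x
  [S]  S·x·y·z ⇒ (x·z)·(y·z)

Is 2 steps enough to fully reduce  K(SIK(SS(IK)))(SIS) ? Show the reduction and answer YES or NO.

Answer: NO — after 2 steps the term is I(SS(IK))(K(SS(IK))), not yet normal

Working:
  start: K(SIK(SS(IK)))(SIS)
  step 1: SIK(SS(IK))
  step 2: I(SS(IK))(K(SS(IK)))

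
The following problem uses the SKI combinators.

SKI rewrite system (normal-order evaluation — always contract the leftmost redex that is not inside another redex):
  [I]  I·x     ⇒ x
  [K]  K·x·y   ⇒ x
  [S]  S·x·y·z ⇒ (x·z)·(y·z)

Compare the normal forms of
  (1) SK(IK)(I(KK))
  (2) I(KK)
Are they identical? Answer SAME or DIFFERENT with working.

Term A:
  start: SK(IK)(I(KK))
  [1] K(I(KK))(IK(I(KK)))
  [2] I(KK)
  [3] KK

Term B:
  start: I(KK)
  [1] KK

Answer: SAME — A ⇓ KK, B ⇓ KK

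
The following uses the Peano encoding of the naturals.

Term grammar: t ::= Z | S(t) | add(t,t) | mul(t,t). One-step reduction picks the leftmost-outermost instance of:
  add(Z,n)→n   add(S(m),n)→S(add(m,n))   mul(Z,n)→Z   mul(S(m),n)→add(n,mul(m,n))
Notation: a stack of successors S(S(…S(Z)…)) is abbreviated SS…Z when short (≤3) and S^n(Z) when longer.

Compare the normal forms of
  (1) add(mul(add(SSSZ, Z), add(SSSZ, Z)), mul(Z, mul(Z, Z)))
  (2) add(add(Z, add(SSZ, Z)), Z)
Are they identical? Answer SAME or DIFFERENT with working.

Term A:
  start: add(mul(add(SSSZ, Z), add(SSSZ, Z)), mul(Z, mul(Z, Z)))
  [1] add(mul(S(add(SSZ, Z)), add(SSSZ, Z)), mul(Z, mul(Z, Z)))
  [2] add(add(add(SSSZ, Z), mul(add(SSZ, Z), add(SSSZ, Z))), mul(Z, mul(Z, Z)))
  [3] add(add(S(add(SSZ, Z)), mul(add(SSZ, Z), add(SSSZ, Z))), mul(Z, mul(Z, Z)))
  [4] add(S(add(add(SSZ, Z), mul(add(SSZ, Z), add(SSSZ, Z)))), mul(Z, mul(Z, Z)))
  [5] S(add(add(add(SSZ, Z), mul(add(SSZ, Z), add(SSSZ, Z))), mul(Z, mul(Z, Z))))
  [6] S(add(add(S(add(SZ, Z)), mul(add(SSZ, Z), add(SSSZ, Z))), mul(Z, mul(Z, Z))))
  [7] S(add(S(add(add(SZ, Z), mul(add(SSZ, Z), add(SSSZ, Z)))), mul(Z, mul(Z, Z))))
  [8] S(S(add(add(add(SZ, Z), mul(add(SSZ, Z), add(SSSZ, Z))), mul(Z, mul(Z, Z)))))
  [9] S(S(add(add(S(add(Z, Z)), mul(add(SSZ, Z), add(SSSZ, Z))), mul(Z, mul(Z, Z)))))
  [10] S(S(add(S(add(add(Z, Z), mul(add(SSZ, Z), add(SSSZ, Z)))), mul(Z, mul(Z, Z)))))
  [11] S(S(S(add(add(add(Z, Z), mul(add(SSZ, Z), add(SSSZ, Z))), mul(Z, mul(Z, Z))))))
  [12] S(S(S(add(add(Z, mul(add(SSZ, Z), add(SSSZ, Z))), mul(Z, mul(Z, Z))))))
  [13] S(S(S(add(mul(add(SSZ, Z), add(SSSZ, Z)), mul(Z, mul(Z, Z))))))
  [14] S(S(S(add(mul(S(add(SZ, Z)), add(SSSZ, Z)), mul(Z, mul(Z, Z))))))
  [15] S(S(S(add(add(add(SSSZ, Z), mul(add(SZ, Z), add(SSSZ, Z))), mul(Z, mul(Z, Z))))))
  [16] S(S(S(add(add(S(add(SSZ, Z)), mul(add(SZ, Z), add(SSSZ, Z))), mul(Z, mul(Z, Z))))))
  [17] S(S(S(add(S(add(add(SSZ, Z), mul(add(SZ, Z), add(SSSZ, Z)))), mul(Z, mul(Z, Z))))))
  [18] S(S(S(S(add(add(add(SSZ, Z), mul(add(SZ, Z), add(SSSZ, Z))), mul(Z, mul(Z, Z)))))))
  [19] S(S(S(S(add(add(S(add(SZ, Z)), mul(add(SZ, Z), add(SSSZ, Z))), mul(Z, mul(Z, Z)))))))
  [20] S(S(S(S(add(S(add(add(SZ, Z), mul(add(SZ, Z), add(SSSZ, Z)))), mul(Z, mul(Z, Z)))))))
  [21] S(S(S(S(S(add(add(add(SZ, Z), mul(add(SZ, Z), add(SSSZ, Z))), mul(Z, mul(Z, Z))))))))
  [22] S(S(S(S(S(add(add(S(add(Z, Z)), mul(add(SZ, Z), add(SSSZ, Z))), mul(Z, mul(Z, Z))))))))
  [23] S(S(S(S(S(add(S(add(add(Z, Z), mul(add(SZ, Z), add(SSSZ, Z)))), mul(Z, mul(Z, Z))))))))
  [24] S(S(S(S(S(S(add(add(add(Z, Z), mul(add(SZ, Z), add(SSSZ, Z))), mul(Z, mul(Z, Z)))))))))
  [25] S(S(S(S(S(S(add(add(Z, mul(add(SZ, Z), add(SSSZ, Z))), mul(Z, mul(Z, Z)))))))))
  [26] S(S(S(S(S(S(add(mul(add(SZ, Z), add(SSSZ, Z)), mul(Z, mul(Z, Z)))))))))
  [27] S(S(S(S(S(S(add(mul(S(add(Z, Z)), add(SSSZ, Z)), mul(Z, mul(Z, Z)))))))))
  [28] S(S(S(S(S(S(add(add(add(SSSZ, Z), mul(add(Z, Z), add(SSSZ, Z))), mul(Z, mul(Z, Z)))))))))
  [29] S(S(S(S(S(S(add(add(S(add(SSZ, Z)), mul(add(Z, Z), add(SSSZ, Z))), mul(Z, mul(Z, Z)))))))))
  [30] S(S(S(S(S(S(add(S(add(add(SSZ, Z), mul(add(Z, Z), add(SSSZ, Z)))), mul(Z, mul(Z, Z)))))))))
  [31] S(S(S(S(S(S(S(add(add(add(SSZ, Z), mul(add(Z, Z), add(SSSZ, Z))), mul(Z, mul(Z, Z))))))))))
  [32] S(S(S(S(S(S(S(add(add(S(add(SZ, Z)), mul(add(Z, Z), add(SSSZ, Z))), mul(Z, mul(Z, Z))))))))))
  [33] S(S(S(S(S(S(S(add(S(add(add(SZ, Z), mul(add(Z, Z), add(SSSZ, Z)))), mul(Z, mul(Z, Z))))))))))
  [34] S(S(S(S(S(S(S(S(add(add(add(SZ, Z), mul(add(Z, Z), add(SSSZ, Z))), mul(Z, mul(Z, Z)))))))))))
  [35] S(S(S(S(S(S(S(S(add(add(S(add(Z, Z)), mul(add(Z, Z), add(SSSZ, Z))), mul(Z, mul(Z, Z)))))))))))
  [36] S(S(S(S(S(S(S(S(add(S(add(add(Z, Z), mul(add(Z, Z), add(SSSZ, Z)))), mul(Z, mul(Z, Z)))))))))))
  [37] S(S(S(S(S(S(S(S(S(add(add(add(Z, Z), mul(add(Z, Z), add(SSSZ, Z))), mul(Z, mul(Z, Z))))))))))))
  [38] S(S(S(S(S(S(S(S(S(add(add(Z, mul(add(Z, Z), add(SSSZ, Z))), mul(Z, mul(Z, Z))))))))))))
  [39] S(S(S(S(S(S(S(S(S(add(mul(add(Z, Z), add(SSSZ, Z)), mul(Z, mul(Z, Z))))))))))))
  [40] S(S(S(S(S(S(S(S(S(add(mul(Z, add(SSSZ, Z)), mul(Z, mul(Z, Z))))))))))))
  [41] S(S(S(S(S(S(S(S(S(add(Z, mul(Z, mul(Z, Z))))))))))))
  [42] S(S(S(S(S(S(S(S(S(mul(Z, mul(Z, Z)))))))))))
  [43] S^9(Z)

Term B:
  start: add(add(Z, add(SSZ, Z)), Z)
  [1] add(add(SSZ, Z), Z)
  [2] add(S(add(SZ, Z)), Z)
  [3] S(add(add(SZ, Z), Z))
  [4] S(add(S(add(Z, Z)), Z))
  [5] S(S(add(add(Z, Z), Z)))
  [6] S(S(add(Z, Z)))
  [7] SSZ

Answer: DIFFERENT — A ⇓ S^9(Z), B ⇓ SSZ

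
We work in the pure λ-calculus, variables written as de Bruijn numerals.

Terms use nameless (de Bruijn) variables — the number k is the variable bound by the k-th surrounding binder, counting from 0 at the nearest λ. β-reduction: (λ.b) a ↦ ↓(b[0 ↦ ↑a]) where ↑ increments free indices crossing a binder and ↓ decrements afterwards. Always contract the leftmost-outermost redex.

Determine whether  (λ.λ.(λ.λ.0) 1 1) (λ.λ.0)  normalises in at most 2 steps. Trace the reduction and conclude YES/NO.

  start: (λ.λ.(λ.λ.0) 1 1) (λ.λ.0)
  step 1: λ.(λ.λ.0) (λ.λ.0) (λ.λ.0)
  step 2: λ.(λ.0) (λ.λ.0)

Answer: NO — after 2 steps the term is λ.(λ.0) (λ.λ.0), not yet normal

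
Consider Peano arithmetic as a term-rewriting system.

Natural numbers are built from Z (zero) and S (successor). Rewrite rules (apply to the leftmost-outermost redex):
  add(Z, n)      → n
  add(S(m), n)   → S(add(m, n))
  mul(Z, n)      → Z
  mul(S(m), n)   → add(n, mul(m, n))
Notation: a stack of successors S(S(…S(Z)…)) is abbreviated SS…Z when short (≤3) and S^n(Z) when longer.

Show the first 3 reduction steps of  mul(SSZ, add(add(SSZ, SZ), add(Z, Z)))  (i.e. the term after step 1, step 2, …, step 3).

Answer: after 3 steps: add(S(add(add(SZ, SZ), add(Z, Z))), mul(SZ, add(add(SSZ, SZ), add(Z, Z))))

Working:
  start: mul(SSZ, add(add(SSZ, SZ), add(Z, Z)))
  [1] add(add(add(SSZ, SZ), add(Z, Z)), mul(SZ, add(add(SSZ, SZ), add(Z, Z))))
  [2] add(add(S(add(SZ, SZ)), add(Z, Z)), mul(SZ, add(add(SSZ, SZ), add(Z, Z))))
  [3] add(S(add(add(SZ, SZ), add(Z, Z))), mul(SZ, add(add(SSZ, SZ), add(Z, Z))))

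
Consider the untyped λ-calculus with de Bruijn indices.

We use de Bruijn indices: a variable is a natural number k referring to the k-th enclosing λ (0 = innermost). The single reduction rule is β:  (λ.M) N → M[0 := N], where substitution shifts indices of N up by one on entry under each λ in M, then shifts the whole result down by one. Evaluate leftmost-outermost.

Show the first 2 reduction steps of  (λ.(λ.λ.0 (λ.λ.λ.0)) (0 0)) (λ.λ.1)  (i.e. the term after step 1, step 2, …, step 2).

  start: (λ.(λ.λ.0 (λ.λ.λ.0)) (0 0)) (λ.λ.1)
  step 1: (λ.λ.0 (λ.λ.λ.0)) ((λ.λ.1) (λ.λ.1))
  step 2: λ.0 (λ.λ.λ.0)

Answer: after 2 steps: λ.0 (λ.λ.λ.0)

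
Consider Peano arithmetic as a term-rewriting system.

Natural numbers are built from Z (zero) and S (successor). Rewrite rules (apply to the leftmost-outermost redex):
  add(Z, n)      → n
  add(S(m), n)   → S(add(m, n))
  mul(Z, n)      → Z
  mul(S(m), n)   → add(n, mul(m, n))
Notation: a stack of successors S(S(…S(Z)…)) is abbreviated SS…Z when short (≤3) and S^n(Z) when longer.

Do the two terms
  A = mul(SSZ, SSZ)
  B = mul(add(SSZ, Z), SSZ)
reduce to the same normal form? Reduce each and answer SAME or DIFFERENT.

Answer: SAME — A ⇓ S^4(Z), B ⇓ S^4(Z)

Reduction:
Term A:
  start: mul(SSZ, SSZ)
  step 1: add(SSZ, mul(SZ, SSZ))
  step 2: S(add(SZ, mul(SZ, SSZ)))
  step 3: S(S(add(Z, mul(SZ, SSZ))))
  step 4: S(S(mul(SZ, SSZ)))
  step 5: S(S(add(SSZ, mul(Z, SSZ))))
  step 6: S(S(S(add(SZ, mul(Z, SSZ)))))
  step 7: S(S(S(S(add(Z, mul(Z, SSZ))))))
  step 8: S(S(S(S(mul(Z, SSZ)))))
  step 9: S^4(Z)

Term B:
  start: mul(add(SSZ, Z), SSZ)
  step 1: mul(S(add(SZ, Z)), SSZ)
  step 2: add(SSZ, mul(add(SZ, Z), SSZ))
  step 3: S(add(SZ, mul(add(SZ, Z), SSZ)))
  step 4: S(S(add(Z, mul(add(SZ, Z), SSZ))))
  step 5: S(S(mul(add(SZ, Z), SSZ)))
  step 6: S(S(mul(S(add(Z, Z)), SSZ)))
  step 7: S(S(add(SSZ, mul(add(Z, Z), SSZ))))
  step 8: S(S(S(add(SZ, mul(add(Z, Z), SSZ)))))
  step 9: S(S(S(S(add(Z, mul(add(Z, Z), SSZ))))))
  step 10: S(S(S(S(mul(add(Z, Z), SSZ)))))
  step 11: S(S(S(S(mul(Z, SSZ)))))
  step 12: S^4(Z)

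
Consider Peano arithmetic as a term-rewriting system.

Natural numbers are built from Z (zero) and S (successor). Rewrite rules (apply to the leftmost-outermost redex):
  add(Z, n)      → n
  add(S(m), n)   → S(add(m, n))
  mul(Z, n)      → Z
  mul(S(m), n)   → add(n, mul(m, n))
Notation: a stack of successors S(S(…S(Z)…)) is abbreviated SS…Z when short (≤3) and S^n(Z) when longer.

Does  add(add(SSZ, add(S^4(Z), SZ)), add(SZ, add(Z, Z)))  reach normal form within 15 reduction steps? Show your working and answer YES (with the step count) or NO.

  start: add(add(SSZ, add(S^4(Z), SZ)), add(SZ, add(Z, Z)))
  step 1: add(S(add(SZ, add(S^4(Z), SZ))), add(SZ, add(Z, Z)))
  step 2: S(add(add(SZ, add(S^4(Z), SZ)), add(SZ, add(Z, Z))))
  step 3: S(add(S(add(Z, add(S^4(Z), SZ))), add(SZ, add(Z, Z))))
  step 4: S(S(add(add(Z, add(S^4(Z), SZ)), add(SZ, add(Z, Z)))))
  step 5: S(S(add(add(S^4(Z), SZ), add(SZ, add(Z, Z)))))
  step 6: S(S(add(S(add(SSSZ, SZ)), add(SZ, add(Z, Z)))))
  step 7: S(S(S(add(add(SSSZ, SZ), add(SZ, add(Z, Z))))))
  step 8: S(S(S(add(S(add(SSZ, SZ)), add(SZ, add(Z, Z))))))
  step 9: S(S(S(S(add(add(SSZ, SZ), add(SZ, add(Z, Z)))))))
  step 10: S(S(S(S(add(S(add(SZ, SZ)), add(SZ, add(Z, Z)))))))
  step 11: S(S(S(S(S(add(add(SZ, SZ), add(SZ, add(Z, Z))))))))
  step 12: S(S(S(S(S(add(S(add(Z, SZ)), add(SZ, add(Z, Z))))))))
  step 13: S(S(S(S(S(S(add(add(Z, SZ), add(SZ, add(Z, Z)))))))))
  step 14: S(S(S(S(S(S(add(SZ, add(SZ, add(Z, Z)))))))))
  step 15: S(S(S(S(S(S(S(add(Z, add(SZ, add(Z, Z))))))))))

Answer: NO — after 15 steps the term is S(S(S(S(S(S(S(add(Z, add(SZ, add(Z, Z)))))))))), not yet normal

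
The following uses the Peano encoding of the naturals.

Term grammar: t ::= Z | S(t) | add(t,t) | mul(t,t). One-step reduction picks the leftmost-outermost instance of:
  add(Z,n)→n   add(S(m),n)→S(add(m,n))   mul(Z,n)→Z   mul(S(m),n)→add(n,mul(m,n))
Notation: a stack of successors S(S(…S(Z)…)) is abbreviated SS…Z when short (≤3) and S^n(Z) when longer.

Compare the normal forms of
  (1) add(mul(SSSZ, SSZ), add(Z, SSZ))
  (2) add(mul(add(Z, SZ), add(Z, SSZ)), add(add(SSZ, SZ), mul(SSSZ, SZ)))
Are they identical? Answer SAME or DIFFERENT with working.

Term A:
  start: add(mul(SSSZ, SSZ), add(Z, SSZ))
  step 1: add(add(SSZ, mul(SSZ, SSZ)), add(Z, SSZ))
  step 2: add(S(add(SZ, mul(SSZ, SSZ))), add(Z, SSZ))
  step 3: S(add(add(SZ, mul(SSZ, SSZ)), add(Z, SSZ)))
  step 4: S(add(S(add(Z, mul(SSZ, SSZ))), add(Z, SSZ)))
  step 5: S(S(add(add(Z, mul(SSZ, SSZ)), add(Z, SSZ))))
  step 6: S(S(add(mul(SSZ, SSZ), add(Z, SSZ))))
  step 7: S(S(add(add(SSZ, mul(SZ, SSZ)), add(Z, SSZ))))
  step 8: S(S(add(S(add(SZ, mul(SZ, SSZ))), add(Z, SSZ))))
  step 9: S(S(S(add(add(SZ, mul(SZ, SSZ)), add(Z, SSZ)))))
  step 10: S(S(S(add(S(add(Z, mul(SZ, SSZ))), add(Z, SSZ)))))
  step 11: S(S(S(S(add(add(Z, mul(SZ, SSZ)), add(Z, SSZ))))))
  step 12: S(S(S(S(add(mul(SZ, SSZ), add(Z, SSZ))))))
  step 13: S(S(S(S(add(add(SSZ, mul(Z, SSZ)), add(Z, SSZ))))))
  step 14: S(S(S(S(add(S(add(SZ, mul(Z, SSZ))), add(Z, SSZ))))))
  step 15: S(S(S(S(S(add(add(SZ, mul(Z, SSZ)), add(Z, SSZ)))))))
  step 16: S(S(S(S(S(add(S(add(Z, mul(Z, SSZ))), add(Z, SSZ)))))))
  step 17: S(S(S(S(S(S(add(add(Z, mul(Z, SSZ)), add(Z, SSZ))))))))
  step 18: S(S(S(S(S(S(add(mul(Z, SSZ), add(Z, SSZ))))))))
  step 19: S(S(S(S(S(S(add(Z, add(Z, SSZ))))))))
  step 20: S(S(S(S(S(S(add(Z, SSZ)))))))
  step 21: S^8(Z)

Term B:
  start: add(mul(add(Z, SZ), add(Z, SSZ)), add(add(SSZ, SZ), mul(SSSZ, SZ)))
  step 1: add(mul(SZ, add(Z, SSZ)), add(add(SSZ, SZ), mul(SSSZ, SZ)))
  step 2: add(add(add(Z, SSZ), mul(Z, add(Z, SSZ))), add(add(SSZ, SZ), mul(SSSZ, SZ)))
  step 3: add(add(SSZ, mul(Z, add(Z, SSZ))), add(add(SSZ, SZ), mul(SSSZ, SZ)))
  step 4: add(S(add(SZ, mul(Z, add(Z, SSZ)))), add(add(SSZ, SZ), mul(SSSZ, SZ)))
  step 5: S(add(add(SZ, mul(Z, add(Z, SSZ))), add(add(SSZ, SZ), mul(SSSZ, SZ))))
  step 6: S(add(S(add(Z, mul(Z, add(Z, SSZ)))), add(add(SSZ, SZ), mul(SSSZ, SZ))))
  step 7: S(S(add(add(Z, mul(Z, add(Z, SSZ))), add(add(SSZ, SZ), mul(SSSZ, SZ)))))
  step 8: S(S(add(mul(Z, add(Z, SSZ)), add(add(SSZ, SZ), mul(SSSZ, SZ)))))
  step 9: S(S(add(Z, add(add(SSZ, SZ), mul(SSSZ, SZ)))))
  step 10: S(S(add(add(SSZ, SZ), mul(SSSZ, SZ))))
  step 11: S(S(add(S(add(SZ, SZ)), mul(SSSZ, SZ))))
  step 12: S(S(S(add(add(SZ, SZ), mul(SSSZ, SZ)))))
  step 13: S(S(S(add(S(add(Z, SZ)), mul(SSSZ, SZ)))))
  step 14: S(S(S(S(add(add(Z, SZ), mul(SSSZ, SZ))))))
  step 15: S(S(S(S(add(SZ, mul(SSSZ, SZ))))))
  step 16: S(S(S(S(S(add(Z, mul(SSSZ, SZ)))))))
  step 17: S(S(S(S(S(mul(SSSZ, SZ))))))
  step 18: S(S(S(S(S(add(SZ, mul(SSZ, SZ)))))))
  step 19: S(S(S(S(S(S(add(Z, mul(SSZ, SZ))))))))
  step 20: S(S(S(S(S(S(mul(SSZ, SZ)))))))
  step 21: S(S(S(S(S(S(add(SZ, mul(SZ, SZ))))))))
  step 22: S(S(S(S(S(S(S(add(Z, mul(SZ, SZ)))))))))
  step 23: S(S(S(S(S(S(S(mul(SZ, SZ))))))))
  step 24: S(S(S(S(S(S(S(add(SZ, mul(Z, SZ)))))))))
  step 25: S(S(S(S(S(S(S(S(add(Z, mul(Z, SZ))))))))))
  step 26: S(S(S(S(S(S(S(S(mul(Z, SZ)))))))))
  step 27: S^8(Z)

Answer: SAME — A ⇓ S^8(Z), B ⇓ S^8(Z)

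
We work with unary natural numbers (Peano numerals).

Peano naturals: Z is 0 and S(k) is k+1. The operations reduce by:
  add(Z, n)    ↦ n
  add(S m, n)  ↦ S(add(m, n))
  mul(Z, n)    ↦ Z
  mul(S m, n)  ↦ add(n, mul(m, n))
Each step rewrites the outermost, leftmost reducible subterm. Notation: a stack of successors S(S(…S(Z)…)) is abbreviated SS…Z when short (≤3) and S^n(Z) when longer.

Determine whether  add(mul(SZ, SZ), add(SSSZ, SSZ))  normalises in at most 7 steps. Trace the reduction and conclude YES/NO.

  start: add(mul(SZ, SZ), add(SSSZ, SSZ))
  →1  add(add(SZ, mul(Z, SZ)), add(SSSZ, SSZ))
  →2  add(S(add(Z, mul(Z, SZ))), add(SSSZ, SSZ))
  →3  S(add(add(Z, mul(Z, SZ)), add(SSSZ, SSZ)))
  →4  S(add(mul(Z, SZ), add(SSSZ, SSZ)))
  →5  S(add(Z, add(SSSZ, SSZ)))
  →6  S(add(SSSZ, SSZ))
  →7  S(S(add(SSZ, SSZ)))

Answer: NO — after 7 steps the term is S(S(add(SSZ, SSZ))), not yet normal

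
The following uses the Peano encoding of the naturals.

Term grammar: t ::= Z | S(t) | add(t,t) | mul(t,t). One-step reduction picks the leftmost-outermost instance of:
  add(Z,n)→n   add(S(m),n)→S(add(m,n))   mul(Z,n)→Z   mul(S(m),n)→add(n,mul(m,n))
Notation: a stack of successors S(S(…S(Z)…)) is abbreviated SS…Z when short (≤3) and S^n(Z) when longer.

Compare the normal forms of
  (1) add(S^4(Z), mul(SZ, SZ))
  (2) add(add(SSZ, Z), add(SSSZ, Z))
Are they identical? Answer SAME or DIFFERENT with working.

Answer: SAME — A ⇓ S^5(Z), B ⇓ S^5(Z)

Working:
Term A:
  start: add(S^4(Z), mul(SZ, SZ))
  step 1: S(add(SSSZ, mul(SZ, SZ)))
  step 2: S(S(add(SSZ, mul(SZ, SZ))))
  step 3: S(S(S(add(SZ, mul(SZ, SZ)))))
  step 4: S(S(S(S(add(Z, mul(SZ, SZ))))))
  step 5: S(S(S(S(mul(SZ, SZ)))))
  step 6: S(S(S(S(add(SZ, mul(Z, SZ))))))
  step 7: S(S(S(S(S(add(Z, mul(Z, SZ)))))))
  step 8: S(S(S(S(S(mul(Z, SZ))))))
  step 9: S^5(Z)

Term B:
  start: add(add(SSZ, Z), add(SSSZ, Z))
  step 1: add(S(add(SZ, Z)), add(SSSZ, Z))
  step 2: S(add(add(SZ, Z), add(SSSZ, Z)))
  step 3: S(add(S(add(Z, Z)), add(SSSZ, Z)))
  step 4: S(S(add(add(Z, Z), add(SSSZ, Z))))
  step 5: S(S(add(Z, add(SSSZ, Z))))
  step 6: S(S(add(SSSZ, Z)))
  step 7: S(S(S(add(SSZ, Z))))
  step 8: S(S(S(S(add(SZ, Z)))))
  step 9: S(S(S(S(S(add(Z, Z))))))
  step 10: S^5(Z)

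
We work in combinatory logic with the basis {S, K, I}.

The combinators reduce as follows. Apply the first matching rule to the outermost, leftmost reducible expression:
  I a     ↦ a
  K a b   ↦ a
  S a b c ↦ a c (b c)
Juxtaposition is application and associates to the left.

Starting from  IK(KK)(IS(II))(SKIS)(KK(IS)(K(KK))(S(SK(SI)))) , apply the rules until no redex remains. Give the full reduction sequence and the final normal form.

  start: IK(KK)(IS(II))(SKIS)(KK(IS)(K(KK))(S(SK(SI))))
  [1] K(KK)(IS(II))(SKIS)(KK(IS)(K(KK))(S(SK(SI))))
  [2] KK(SKIS)(KK(IS)(K(KK))(S(SK(SI))))
  [3] K(KK(IS)(K(KK))(S(SK(SI))))
  [4] K(K(K(KK))(S(SK(SI))))
  [5] K(K(KK))

Answer: normal form = K(K(KK))  (in 5 steps)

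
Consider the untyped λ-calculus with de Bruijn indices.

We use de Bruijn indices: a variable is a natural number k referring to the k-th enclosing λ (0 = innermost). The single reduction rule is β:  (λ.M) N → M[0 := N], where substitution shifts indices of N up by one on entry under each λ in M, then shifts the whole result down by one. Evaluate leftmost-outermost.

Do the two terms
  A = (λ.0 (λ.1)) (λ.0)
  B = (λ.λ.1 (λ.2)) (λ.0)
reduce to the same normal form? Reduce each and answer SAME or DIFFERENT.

Answer: DIFFERENT — A ⇓ λ.λ.0, B ⇓ λ.λ.λ.0

Reduction:
Term A:
  start: (λ.0 (λ.1)) (λ.0)
  step 1: (λ.0) (λ.λ.0)
  step 2: λ.λ.0

Term B:
  start: (λ.λ.1 (λ.2)) (λ.0)
  step 1: λ.(λ.0) (λ.λ.0)
  step 2: λ.λ.λ.0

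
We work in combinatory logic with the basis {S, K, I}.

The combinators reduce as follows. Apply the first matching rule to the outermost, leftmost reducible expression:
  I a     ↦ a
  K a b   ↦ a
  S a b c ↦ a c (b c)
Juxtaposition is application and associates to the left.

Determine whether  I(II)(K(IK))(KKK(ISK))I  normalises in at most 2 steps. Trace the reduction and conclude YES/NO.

Answer: NO — after 2 steps the term is I(K(IK))(KKK(ISK))I, not yet normal

Reduction:
  start: I(II)(K(IK))(KKK(ISK))I
  [1] II(K(IK))(KKK(ISK))I
  [2] I(K(IK))(KKK(ISK))I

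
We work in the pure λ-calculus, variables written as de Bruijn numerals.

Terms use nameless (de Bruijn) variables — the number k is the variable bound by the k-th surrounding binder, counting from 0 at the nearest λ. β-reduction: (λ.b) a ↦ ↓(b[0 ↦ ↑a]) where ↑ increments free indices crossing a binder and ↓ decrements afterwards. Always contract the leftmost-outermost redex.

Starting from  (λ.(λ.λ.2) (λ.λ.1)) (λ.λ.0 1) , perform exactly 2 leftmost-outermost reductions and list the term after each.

  start: (λ.(λ.λ.2) (λ.λ.1)) (λ.λ.0 1)
  →1  (λ.λ.λ.λ.0 1) (λ.λ.1)
  →2  λ.λ.λ.0 1

Answer: after 2 steps: λ.λ.λ.0 1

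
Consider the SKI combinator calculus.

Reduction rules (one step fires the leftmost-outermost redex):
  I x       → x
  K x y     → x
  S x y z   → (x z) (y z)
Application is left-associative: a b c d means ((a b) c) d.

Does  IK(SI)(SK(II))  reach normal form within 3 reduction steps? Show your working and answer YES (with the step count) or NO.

  start: IK(SI)(SK(II))
  [1] K(SI)(SK(II))
  [2] SI

Answer: YES — reaches normal form SI in 2 ≤ 3 steps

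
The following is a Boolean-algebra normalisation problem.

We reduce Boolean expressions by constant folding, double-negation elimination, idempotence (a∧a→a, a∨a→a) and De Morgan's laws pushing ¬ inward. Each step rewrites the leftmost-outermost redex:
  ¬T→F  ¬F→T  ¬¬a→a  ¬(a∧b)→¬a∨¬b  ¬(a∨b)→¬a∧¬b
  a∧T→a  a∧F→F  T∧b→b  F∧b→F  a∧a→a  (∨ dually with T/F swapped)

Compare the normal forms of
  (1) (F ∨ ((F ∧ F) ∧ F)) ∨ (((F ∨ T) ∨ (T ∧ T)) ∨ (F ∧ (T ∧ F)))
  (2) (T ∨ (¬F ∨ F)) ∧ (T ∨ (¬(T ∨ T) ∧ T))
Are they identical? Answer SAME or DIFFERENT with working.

Answer: SAME — A ⇓ T, B ⇓ T

Reduction:
Term A:
  start: (F ∨ ((F ∧ F) ∧ F)) ∨ (((F ∨ T) ∨ (T ∧ T)) ∨ (F ∧ (T ∧ F)))
  →1  ((F ∧ F) ∧ F) ∨ (((F ∨ T) ∨ (T ∧ T)) ∨ (F ∧ (T ∧ F)))
  →2  F ∨ (((F ∨ T) ∨ (T ∧ T)) ∨ (F ∧ (T ∧ F)))
  →3  ((F ∨ T) ∨ (T ∧ T)) ∨ (F ∧ (T ∧ F))
  →4  (T ∨ (T ∧ T)) ∨ (F ∧ (T ∧ F))
  →5  T ∨ (F ∧ (T ∧ F))
  →6  T

Term B:
  start: (T ∨ (¬F ∨ F)) ∧ (T ∨ (¬(T ∨ T) ∧ T))
  →1  T ∧ (T ∨ (¬(T ∨ T) ∧ T))
  →2  T ∨ (¬(T ∨ T) ∧ T)
  →3  T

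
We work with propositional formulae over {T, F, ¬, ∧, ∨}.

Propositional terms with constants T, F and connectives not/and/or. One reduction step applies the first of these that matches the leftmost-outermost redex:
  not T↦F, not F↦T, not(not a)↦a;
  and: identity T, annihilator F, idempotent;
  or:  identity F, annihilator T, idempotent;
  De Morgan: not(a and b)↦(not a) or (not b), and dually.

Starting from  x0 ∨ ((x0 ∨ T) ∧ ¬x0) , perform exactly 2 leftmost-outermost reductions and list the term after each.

  start: x0 ∨ ((x0 ∨ T) ∧ ¬x0)
  step 1: x0 ∨ (T ∧ ¬x0)
  step 2: x0 ∨ ¬x0

Answer: after 2 steps: x0 ∨ ¬x0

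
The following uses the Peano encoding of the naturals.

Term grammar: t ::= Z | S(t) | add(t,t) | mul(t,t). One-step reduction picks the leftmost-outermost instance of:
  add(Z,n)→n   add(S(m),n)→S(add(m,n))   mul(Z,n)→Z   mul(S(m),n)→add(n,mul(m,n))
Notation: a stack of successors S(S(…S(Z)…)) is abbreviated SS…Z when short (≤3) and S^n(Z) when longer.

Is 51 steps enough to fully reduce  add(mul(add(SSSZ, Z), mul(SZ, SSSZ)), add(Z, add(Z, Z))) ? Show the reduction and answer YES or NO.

  start: add(mul(add(SSSZ, Z), mul(SZ, SSSZ)), add(Z, add(Z, Z)))
  step 1: add(mul(S(add(SSZ, Z)), mul(SZ, SSSZ)), add(Z, add(Z, Z)))
  step 2: add(add(mul(SZ, SSSZ), mul(add(SSZ, Z), mul(SZ, SSSZ))), add(Z, add(Z, Z)))
  step 3: add(add(add(SSSZ, mul(Z, SSSZ)), mul(add(SSZ, Z), mul(SZ, SSSZ))), add(Z, add(Z, Z)))
  step 4: add(add(S(add(SSZ, mul(Z, SSSZ))), mul(add(SSZ, Z), mul(SZ, SSSZ))), add(Z, add(Z, Z)))
  step 5: add(S(add(add(SSZ, mul(Z, SSSZ)), mul(add(SSZ, Z), mul(SZ, SSSZ)))), add(Z, add(Z, Z)))
  step 6: S(add(add(add(SSZ, mul(Z, SSSZ)), mul(add(SSZ, Z), mul(SZ, SSSZ))), add(Z, add(Z, Z))))
  step 7: S(add(add(S(add(SZ, mul(Z, SSSZ))), mul(add(SSZ, Z), mul(SZ, SSSZ))), add(Z, add(Z, Z))))
  step 8: S(add(S(add(add(SZ, mul(Z, SSSZ)), mul(add(SSZ, Z), mul(SZ, SSSZ)))), add(Z, add(Z, Z))))
  step 9: S(S(add(add(add(SZ, mul(Z, SSSZ)), mul(add(SSZ, Z), mul(SZ, SSSZ))), add(Z, add(Z, Z)))))
  step 10: S(S(add(add(S(add(Z, mul(Z, SSSZ))), mul(add(SSZ, Z), mul(SZ, SSSZ))), add(Z, add(Z, Z)))))
  step 11: S(S(add(S(add(add(Z, mul(Z, SSSZ)), mul(add(SSZ, Z), mul(SZ, SSSZ)))), add(Z, add(Z, Z)))))
  step 12: S(S(S(add(add(add(Z, mul(Z, SSSZ)), mul(add(SSZ, Z), mul(SZ, SSSZ))), add(Z, add(Z, Z))))))
  step 13: S(S(S(add(add(mul(Z, SSSZ), mul(add(SSZ, Z), mul(SZ, SSSZ))), add(Z, add(Z, Z))))))
  step 14: S(S(S(add(add(Z, mul(add(SSZ, Z), mul(SZ, SSSZ))), add(Z, add(Z, Z))))))
  step 15: S(S(S(add(mul(add(SSZ, Z), mul(SZ, SSSZ)), add(Z, add(Z, Z))))))
  step 16: S(S(S(add(mul(S(add(SZ, Z)), mul(SZ, SSSZ)), add(Z, add(Z, Z))))))
  step 17: S(S(S(add(add(mul(SZ, SSSZ), mul(add(SZ, Z), mul(SZ, SSSZ))), add(Z, add(Z, Z))))))
  step 18: S(S(S(add(add(add(SSSZ, mul(Z, SSSZ)), mul(add(SZ, Z), mul(SZ, SSSZ))), add(Z, add(Z, Z))))))
  step 19: S(S(S(add(add(S(add(SSZ, mul(Z, SSSZ))), mul(add(SZ, Z), mul(SZ, SSSZ))), add(Z, add(Z, Z))))))
  step 20: S(S(S(add(S(add(add(SSZ, mul(Z, SSSZ)), mul(add(SZ, Z), mul(SZ, SSSZ)))), add(Z, add(Z, Z))))))
  step 21: S(S(S(S(add(add(add(SSZ, mul(Z, SSSZ)), mul(add(SZ, Z), mul(SZ, SSSZ))), add(Z, add(Z, Z)))))))
  step 22: S(S(S(S(add(add(S(add(SZ, mul(Z, SSSZ))), mul(add(SZ, Z), mul(SZ, SSSZ))), add(Z, add(Z, Z)))))))
  step 23: S(S(S(S(add(S(add(add(SZ, mul(Z, SSSZ)), mul(add(SZ, Z), mul(SZ, SSSZ)))), add(Z, add(Z, Z)))))))
  step 24: S(S(S(S(S(add(add(add(SZ, mul(Z, SSSZ)), mul(add(SZ, Z), mul(SZ, SSSZ))), add(Z, add(Z, Z))))))))
  step 25: S(S(S(S(S(add(add(S(add(Z, mul(Z, SSSZ))), mul(add(SZ, Z), mul(SZ, SSSZ))), add(Z, add(Z, Z))))))))
  step 26: S(S(S(S(S(add(S(add(add(Z, mul(Z, SSSZ)), mul(add(SZ, Z), mul(SZ, SSSZ)))), add(Z, add(Z, Z))))))))
  step 27: S(S(S(S(S(S(add(add(add(Z, mul(Z, SSSZ)), mul(add(SZ, Z), mul(SZ, SSSZ))), add(Z, add(Z, Z)))))))))
  step 28: S(S(S(S(S(S(add(add(mul(Z, SSSZ), mul(add(SZ, Z), mul(SZ, SSSZ))), add(Z, add(Z, Z)))))))))
  step 29: S(S(S(S(S(S(add(add(Z, mul(add(SZ, Z), mul(SZ, SSSZ))), add(Z, add(Z, Z)))))))))
  step 30: S(S(S(S(S(S(add(mul(add(SZ, Z), mul(SZ, SSSZ)), add(Z, add(Z, Z)))))))))
  step 31: S(S(S(S(S(S(add(mul(S(add(Z, Z)), mul(SZ, SSSZ)), add(Z, add(Z, Z)))))))))
  step 32: S(S(S(S(S(S(add(add(mul(SZ, SSSZ), mul(add(Z, Z), mul(SZ, SSSZ))), add(Z, add(Z, Z)))))))))
  step 33: S(S(S(S(S(S(add(add(add(SSSZ, mul(Z, SSSZ)), mul(add(Z, Z), mul(SZ, SSSZ))), add(Z, add(Z, Z)))))))))
  step 34: S(S(S(S(S(S(add(add(S(add(SSZ, mul(Z, SSSZ))), mul(add(Z, Z), mul(SZ, SSSZ))), add(Z, add(Z, Z)))))))))
  step 35: S(S(S(S(S(S(add(S(add(add(SSZ, mul(Z, SSSZ)), mul(add(Z, Z), mul(SZ, SSSZ)))), add(Z, add(Z, Z)))))))))
  step 36: S(S(S(S(S(S(S(add(add(add(SSZ, mul(Z, SSSZ)), mul(add(Z, Z), mul(SZ, SSSZ))), add(Z, add(Z, Z))))))))))
  step 37: S(S(S(S(S(S(S(add(add(S(add(SZ, mul(Z, SSSZ))), mul(add(Z, Z), mul(SZ, SSSZ))), add(Z, add(Z, Z))))))))))
  step 38: S(S(S(S(S(S(S(add(S(add(add(SZ, mul(Z, SSSZ)), mul(add(Z, Z), mul(SZ, SSSZ)))), add(Z, add(Z, Z))))))))))
  step 39: S(S(S(S(S(S(S(S(add(add(add(SZ, mul(Z, SSSZ)), mul(add(Z, Z), mul(SZ, SSSZ))), add(Z, add(Z, Z)))))))))))
  step 40: S(S(S(S(S(S(S(S(add(add(S(add(Z, mul(Z, SSSZ))), mul(add(Z, Z), mul(SZ, SSSZ))), add(Z, add(Z, Z)))))))))))
  step 41: S(S(S(S(S(S(S(S(add(S(add(add(Z, mul(Z, SSSZ)), mul(add(Z, Z), mul(SZ, SSSZ)))), add(Z, add(Z, Z)))))))))))
  step 42: S(S(S(S(S(S(S(S(S(add(add(add(Z, mul(Z, SSSZ)), mul(add(Z, Z), mul(SZ, SSSZ))), add(Z, add(Z, Z))))))))))))
  step 43: S(S(S(S(S(S(S(S(S(add(add(mul(Z, SSSZ), mul(add(Z, Z), mul(SZ, SSSZ))), add(Z, add(Z, Z))))))))))))
  step 44: S(S(S(S(S(S(S(S(S(add(add(Z, mul(add(Z, Z), mul(SZ, SSSZ))), add(Z, add(Z, Z))))))))))))
  step 45: S(S(S(S(S(S(S(S(S(add(mul(add(Z, Z), mul(SZ, SSSZ)), add(Z, add(Z, Z))))))))))))
  step 46: S(S(S(S(S(S(S(S(S(add(mul(Z, mul(SZ, SSSZ)), add(Z, add(Z, Z))))))))))))
  step 47: S(S(S(S(S(S(S(S(S(add(Z, add(Z, add(Z, Z))))))))))))
  step 48: S(S(S(S(S(S(S(S(S(add(Z, add(Z, Z)))))))))))
  step 49: S(S(S(S(S(S(S(S(S(add(Z, Z))))))))))
  step 50: S^9(Z)

Answer: YES — reaches normal form S^9(Z) in 50 ≤ 51 steps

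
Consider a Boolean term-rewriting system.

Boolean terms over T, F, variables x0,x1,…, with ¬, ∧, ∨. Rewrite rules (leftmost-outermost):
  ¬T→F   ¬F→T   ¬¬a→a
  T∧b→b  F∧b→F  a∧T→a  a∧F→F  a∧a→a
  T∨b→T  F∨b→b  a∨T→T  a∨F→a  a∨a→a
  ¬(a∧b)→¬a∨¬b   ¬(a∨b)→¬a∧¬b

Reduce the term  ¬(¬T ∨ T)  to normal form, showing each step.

  start: ¬(¬T ∨ T)
  →1  ¬¬T ∧ ¬T
  →2  T ∧ ¬T
  →3  ¬T
  →4  F

Answer: normal form = F  (in 4 steps)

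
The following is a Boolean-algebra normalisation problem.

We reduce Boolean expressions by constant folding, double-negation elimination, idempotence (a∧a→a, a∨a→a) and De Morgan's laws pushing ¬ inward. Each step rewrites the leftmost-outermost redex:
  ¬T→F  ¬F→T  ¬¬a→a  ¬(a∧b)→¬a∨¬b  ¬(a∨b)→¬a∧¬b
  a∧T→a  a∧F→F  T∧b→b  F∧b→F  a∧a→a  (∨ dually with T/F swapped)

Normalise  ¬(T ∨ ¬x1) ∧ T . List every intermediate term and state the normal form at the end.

  start: ¬(T ∨ ¬x1) ∧ T
  →1  ¬(T ∨ ¬x1)
  →2  ¬T ∧ ¬¬x1
  →3  F ∧ ¬¬x1
  →4  F

Answer: normal form = F  (in 4 steps)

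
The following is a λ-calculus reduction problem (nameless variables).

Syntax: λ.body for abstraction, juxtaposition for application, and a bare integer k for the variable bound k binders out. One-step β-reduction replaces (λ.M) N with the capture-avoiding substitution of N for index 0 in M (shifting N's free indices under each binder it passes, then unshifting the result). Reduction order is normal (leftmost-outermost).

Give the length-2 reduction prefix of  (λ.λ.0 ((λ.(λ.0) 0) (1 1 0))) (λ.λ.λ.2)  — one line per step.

  start: (λ.λ.0 ((λ.(λ.0) 0) (1 1 0))) (λ.λ.λ.2)
  step 1: λ.0 ((λ.(λ.0) 0) ((λ.λ.λ.2) (λ.λ.λ.2) 0))
  step 2: λ.0 ((λ.0) ((λ.λ.λ.2) (λ.λ.λ.2) 0))

Answer: after 2 steps: λ.0 ((λ.0) ((λ.λ.λ.2) (λ.λ.λ.2) 0))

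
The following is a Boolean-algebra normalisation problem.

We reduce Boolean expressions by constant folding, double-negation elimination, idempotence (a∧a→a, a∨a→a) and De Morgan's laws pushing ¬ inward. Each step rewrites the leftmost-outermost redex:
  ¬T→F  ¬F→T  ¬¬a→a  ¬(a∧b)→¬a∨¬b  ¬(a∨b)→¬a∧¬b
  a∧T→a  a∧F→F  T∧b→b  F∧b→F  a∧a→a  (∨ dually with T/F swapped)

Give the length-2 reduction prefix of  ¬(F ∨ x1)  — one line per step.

Answer: after 2 steps: T ∧ ¬x1

Reduction:
  start: ¬(F ∨ x1)
  [1] ¬F ∧ ¬x1
  [2] T ∧ ¬x1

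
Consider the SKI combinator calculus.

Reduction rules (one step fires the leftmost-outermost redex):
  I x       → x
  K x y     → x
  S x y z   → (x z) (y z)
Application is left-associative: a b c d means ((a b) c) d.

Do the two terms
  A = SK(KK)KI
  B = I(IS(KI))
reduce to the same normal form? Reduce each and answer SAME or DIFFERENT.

Answer: DIFFERENT — A ⇓ KI, B ⇓ S(KI)

Derivation:
Term A:
  start: SK(KK)KI
  [1] KK(KKK)I
  [2] KI

Term B:
  start: I(IS(KI))
  [1] IS(KI)
  [2] S(KI)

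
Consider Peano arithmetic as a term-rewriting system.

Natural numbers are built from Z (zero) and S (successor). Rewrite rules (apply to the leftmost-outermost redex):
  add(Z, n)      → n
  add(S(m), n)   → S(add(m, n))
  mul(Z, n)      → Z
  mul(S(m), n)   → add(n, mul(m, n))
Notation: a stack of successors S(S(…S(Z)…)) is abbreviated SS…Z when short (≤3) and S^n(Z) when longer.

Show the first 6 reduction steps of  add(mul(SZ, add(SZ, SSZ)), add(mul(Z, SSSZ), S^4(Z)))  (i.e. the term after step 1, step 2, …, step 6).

Answer: after 6 steps: S(add(S(add(SZ, mul(Z, add(SZ, SSZ)))), add(mul(Z, SSSZ), S^4(Z))))

Working:
  start: add(mul(SZ, add(SZ, SSZ)), add(mul(Z, SSSZ), S^4(Z)))
  step 1: add(add(add(SZ, SSZ), mul(Z, add(SZ, SSZ))), add(mul(Z, SSSZ), S^4(Z)))
  step 2: add(add(S(add(Z, SSZ)), mul(Z, add(SZ, SSZ))), add(mul(Z, SSSZ), S^4(Z)))
  step 3: add(S(add(add(Z, SSZ), mul(Z, add(SZ, SSZ)))), add(mul(Z, SSSZ), S^4(Z)))
  step 4: S(add(add(add(Z, SSZ), mul(Z, add(SZ, SSZ))), add(mul(Z, SSSZ), S^4(Z))))
  step 5: S(add(add(SSZ, mul(Z, add(SZ, SSZ))), add(mul(Z, SSSZ), S^4(Z))))
  step 6: S(add(S(add(SZ, mul(Z, add(SZ, SSZ)))), add(mul(Z, SSSZ), S^4(Z))))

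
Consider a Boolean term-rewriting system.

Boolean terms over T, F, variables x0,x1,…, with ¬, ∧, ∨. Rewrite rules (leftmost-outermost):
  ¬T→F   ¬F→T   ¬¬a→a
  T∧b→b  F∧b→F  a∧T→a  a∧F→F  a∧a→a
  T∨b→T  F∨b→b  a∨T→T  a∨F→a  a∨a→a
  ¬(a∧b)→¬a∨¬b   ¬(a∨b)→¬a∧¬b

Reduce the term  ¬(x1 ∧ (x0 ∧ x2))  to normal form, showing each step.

Answer: normal form = ¬x1 ∨ (¬x0 ∨ ¬x2)  (in 2 steps)

Derivation:
  start: ¬(x1 ∧ (x0 ∧ x2))
  [1] ¬x1 ∨ ¬(x0 ∧ x2)
  [2] ¬x1 ∨ (¬x0 ∨ ¬x2)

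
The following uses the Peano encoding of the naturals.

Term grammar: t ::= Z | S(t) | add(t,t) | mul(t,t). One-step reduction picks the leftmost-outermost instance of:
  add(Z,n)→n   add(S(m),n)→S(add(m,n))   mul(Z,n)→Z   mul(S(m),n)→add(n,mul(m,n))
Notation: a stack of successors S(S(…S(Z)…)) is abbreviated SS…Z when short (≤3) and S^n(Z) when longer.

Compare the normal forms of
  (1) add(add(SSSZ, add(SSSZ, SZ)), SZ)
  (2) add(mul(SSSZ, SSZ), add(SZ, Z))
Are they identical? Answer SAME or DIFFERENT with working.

Term A:
  start: add(add(SSSZ, add(SSSZ, SZ)), SZ)
  step 1: add(S(add(SSZ, add(SSSZ, SZ))), SZ)
  step 2: S(add(add(SSZ, add(SSSZ, SZ)), SZ))
  step 3: S(add(S(add(SZ, add(SSSZ, SZ))), SZ))
  step 4: S(S(add(add(SZ, add(SSSZ, SZ)), SZ)))
  step 5: S(S(add(S(add(Z, add(SSSZ, SZ))), SZ)))
  step 6: S(S(S(add(add(Z, add(SSSZ, SZ)), SZ))))
  step 7: S(S(S(add(add(SSSZ, SZ), SZ))))
  step 8: S(S(S(add(S(add(SSZ, SZ)), SZ))))
  step 9: S(S(S(S(add(add(SSZ, SZ), SZ)))))
  step 10: S(S(S(S(add(S(add(SZ, SZ)), SZ)))))
  step 11: S(S(S(S(S(add(add(SZ, SZ), SZ))))))
  step 12: S(S(S(S(S(add(S(add(Z, SZ)), SZ))))))
  step 13: S(S(S(S(S(S(add(add(Z, SZ), SZ)))))))
  step 14: S(S(S(S(S(S(add(SZ, SZ)))))))
  step 15: S(S(S(S(S(S(S(add(Z, SZ))))))))
  step 16: S^8(Z)

Term B:
  start: add(mul(SSSZ, SSZ), add(SZ, Z))
  step 1: add(add(SSZ, mul(SSZ, SSZ)), add(SZ, Z))
  step 2: add(S(add(SZ, mul(SSZ, SSZ))), add(SZ, Z))
  step 3: S(add(add(SZ, mul(SSZ, SSZ)), add(SZ, Z)))
  step 4: S(add(S(add(Z, mul(SSZ, SSZ))), add(SZ, Z)))
  step 5: S(S(add(add(Z, mul(SSZ, SSZ)), add(SZ, Z))))
  step 6: S(S(add(mul(SSZ, SSZ), add(SZ, Z))))
  step 7: S(S(add(add(SSZ, mul(SZ, SSZ)), add(SZ, Z))))
  step 8: S(S(add(S(add(SZ, mul(SZ, SSZ))), add(SZ, Z))))
  step 9: S(S(S(add(add(SZ, mul(SZ, SSZ)), add(SZ, Z)))))
  step 10: S(S(S(add(S(add(Z, mul(SZ, SSZ))), add(SZ, Z)))))
  step 11: S(S(S(S(add(add(Z, mul(SZ, SSZ)), add(SZ, Z))))))
  step 12: S(S(S(S(add(mul(SZ, SSZ), add(SZ, Z))))))
  step 13: S(S(S(S(add(add(SSZ, mul(Z, SSZ)), add(SZ, Z))))))
  step 14: S(S(S(S(add(S(add(SZ, mul(Z, SSZ))), add(SZ, Z))))))
  step 15: S(S(S(S(S(add(add(SZ, mul(Z, SSZ)), add(SZ, Z)))))))
  step 16: S(S(S(S(S(add(S(add(Z, mul(Z, SSZ))), add(SZ, Z)))))))
  step 17: S(S(S(S(S(S(add(add(Z, mul(Z, SSZ)), add(SZ, Z))))))))
  step 18: S(S(S(S(S(S(add(mul(Z, SSZ), add(SZ, Z))))))))
  step 19: S(S(S(S(S(S(add(Z, add(SZ, Z))))))))
  step 20: S(S(S(S(S(S(add(SZ, Z)))))))
  step 21: S(S(S(S(S(S(S(add(Z, Z))))))))
  step 22: S^7(Z)

Answer: DIFFERENT — A ⇓ S^8(Z), B ⇓ S^7(Z)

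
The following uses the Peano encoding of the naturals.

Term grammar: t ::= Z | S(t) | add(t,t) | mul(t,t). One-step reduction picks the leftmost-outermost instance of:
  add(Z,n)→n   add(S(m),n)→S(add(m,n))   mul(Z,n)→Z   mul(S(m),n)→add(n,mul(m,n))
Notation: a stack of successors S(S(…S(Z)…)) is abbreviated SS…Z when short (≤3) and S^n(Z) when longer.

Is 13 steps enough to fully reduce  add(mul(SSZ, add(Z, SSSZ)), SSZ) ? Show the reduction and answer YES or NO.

  start: add(mul(SSZ, add(Z, SSSZ)), SSZ)
  [1] add(add(add(Z, SSSZ), mul(SZ, add(Z, SSSZ))), SSZ)
  [2] add(add(SSSZ, mul(SZ, add(Z, SSSZ))), SSZ)
  [3] add(S(add(SSZ, mul(SZ, add(Z, SSSZ)))), SSZ)
  [4] S(add(add(SSZ, mul(SZ, add(Z, SSSZ))), SSZ))
  [5] S(add(S(add(SZ, mul(SZ, add(Z, SSSZ)))), SSZ))
  [6] S(S(add(add(SZ, mul(SZ, add(Z, SSSZ))), SSZ)))
  [7] S(S(add(S(add(Z, mul(SZ, add(Z, SSSZ)))), SSZ)))
  [8] S(S(S(add(add(Z, mul(SZ, add(Z, SSSZ))), SSZ))))
  [9] S(S(S(add(mul(SZ, add(Z, SSSZ)), SSZ))))
  [10] S(S(S(add(add(add(Z, SSSZ), mul(Z, add(Z, SSSZ))), SSZ))))
  [11] S(S(S(add(add(SSSZ, mul(Z, add(Z, SSSZ))), SSZ))))
  [12] S(S(S(add(S(add(SSZ, mul(Z, add(Z, SSSZ)))), SSZ))))
  [13] S(S(S(S(add(add(SSZ, mul(Z, add(Z, SSSZ))), SSZ)))))

Answer: NO — after 13 steps the term is S(S(S(S(add(add(SSZ, mul(Z, add(Z, SSSZ))), SSZ))))), not yet normal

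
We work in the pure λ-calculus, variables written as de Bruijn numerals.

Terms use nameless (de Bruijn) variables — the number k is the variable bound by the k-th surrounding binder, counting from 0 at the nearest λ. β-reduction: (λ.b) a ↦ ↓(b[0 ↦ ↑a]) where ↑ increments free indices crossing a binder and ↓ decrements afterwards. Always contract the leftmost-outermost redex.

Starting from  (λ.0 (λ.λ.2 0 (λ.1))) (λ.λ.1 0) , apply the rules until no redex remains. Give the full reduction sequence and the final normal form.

  start: (λ.0 (λ.λ.2 0 (λ.1))) (λ.λ.1 0)
  [1] (λ.λ.1 0) (λ.λ.(λ.λ.1 0) 0 (λ.1))
  [2] λ.(λ.λ.(λ.λ.1 0) 0 (λ.1)) 0
  [3] λ.λ.(λ.λ.1 0) 0 (λ.1)
  [4] λ.λ.(λ.1 0) (λ.1)
  [5] λ.λ.0 (λ.1)

Answer: normal form = λ.λ.0 (λ.1)  (in 5 steps)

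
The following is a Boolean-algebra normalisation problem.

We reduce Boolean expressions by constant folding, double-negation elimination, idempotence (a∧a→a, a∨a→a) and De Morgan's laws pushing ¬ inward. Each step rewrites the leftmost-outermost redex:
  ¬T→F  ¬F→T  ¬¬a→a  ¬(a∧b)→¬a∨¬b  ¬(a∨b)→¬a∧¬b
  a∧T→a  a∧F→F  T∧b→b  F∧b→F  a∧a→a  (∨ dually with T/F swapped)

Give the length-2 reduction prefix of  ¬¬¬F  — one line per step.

  start: ¬¬¬F
  [1] ¬F
  [2] T

Answer: after 2 steps: T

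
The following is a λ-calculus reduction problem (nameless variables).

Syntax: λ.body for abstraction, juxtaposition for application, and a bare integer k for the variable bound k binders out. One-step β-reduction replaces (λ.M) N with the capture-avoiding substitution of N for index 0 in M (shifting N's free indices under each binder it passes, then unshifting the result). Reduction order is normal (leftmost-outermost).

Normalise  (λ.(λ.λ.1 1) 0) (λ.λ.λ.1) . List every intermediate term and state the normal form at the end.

Answer: normal form = λ.λ.λ.1  (in 3 steps)

Working:
  start: (λ.(λ.λ.1 1) 0) (λ.λ.λ.1)
  step 1: (λ.λ.1 1) (λ.λ.λ.1)
  step 2: λ.(λ.λ.λ.1) (λ.λ.λ.1)
  step 3: λ.λ.λ.1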